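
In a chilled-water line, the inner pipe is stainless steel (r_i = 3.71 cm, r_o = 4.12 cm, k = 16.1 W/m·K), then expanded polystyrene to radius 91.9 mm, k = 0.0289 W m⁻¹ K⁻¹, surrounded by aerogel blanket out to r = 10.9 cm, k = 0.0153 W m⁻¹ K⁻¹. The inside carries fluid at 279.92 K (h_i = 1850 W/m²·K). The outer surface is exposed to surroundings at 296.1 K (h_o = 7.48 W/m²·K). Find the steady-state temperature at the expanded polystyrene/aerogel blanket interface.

Series thermal resistances, inner to outer:
  R'_conv,in = 1/(2πr h) = 1/(2π·0.0371·1850) = 0.002319 m·K/W
  R'_stainless steel = ln(0.0412/0.0371)/(2πk) = 0.1048/(2π·16.1) = 0.001036 m·K/W
  R'_expanded polystyrene = ln(0.0919/0.0412)/(2πk) = 0.8023/(2π·0.0289) = 4.418 m·K/W
  R'_aerogel blanket = ln(0.109/0.0919)/(2πk) = 0.1706/(2π·0.0153) = 1.775 m·K/W
  R'_conv,out = 1/(2πr h) = 1/(2π·0.109·7.48) = 0.1952 m·K/W
ΣR = 0.002319 + 0.001036 + 4.418 + 1.775 + 0.1952 = 6.392 m·K/W
Q' = ΔT/ΣR = (279.92 K − 296.1 K)/6.392 = -2.531 W/m
From the inner boundary to the expanded polystyrene/aerogel blanket interface, ΣR_partial = 4.421 m·K/W.
T_interface = T_in − Q'·ΣR_partial = 279.92 K − (-2.531)(4.421) = 291.1 K

T = 291.1 K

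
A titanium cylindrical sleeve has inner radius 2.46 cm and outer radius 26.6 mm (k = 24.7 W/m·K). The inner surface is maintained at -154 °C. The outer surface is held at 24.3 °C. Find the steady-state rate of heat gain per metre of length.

Q' = 3.54×10^5 W/m

Q' = 2πk·ΔT/ln(r₂/r₁) = 2π × 24.7 × 178.3 / ln(0.0266/0.0246) = 3.54×10^5 W/m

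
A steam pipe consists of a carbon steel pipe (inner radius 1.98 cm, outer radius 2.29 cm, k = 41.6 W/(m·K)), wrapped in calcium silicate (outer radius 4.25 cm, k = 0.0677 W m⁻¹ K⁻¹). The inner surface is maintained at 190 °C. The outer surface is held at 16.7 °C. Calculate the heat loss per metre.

Treat each layer as a resistance in series:
  R'_carbon steel = ln(0.0229/0.0198)/(2πk) = 0.1455/(2π·41.6) = 5.565×10^-4 m·K/W
  R'_calcium silicate = ln(0.0425/0.0229)/(2πk) = 0.6184/(2π·0.0677) = 1.454 m·K/W
ΣR = 5.565×10^-4 + 1.454 = 1.455 m·K/W
Q' = ΔT/ΣR = (190 °C − 16.7 °C)/1.455 = 119 W/m

Q' = 119 W/m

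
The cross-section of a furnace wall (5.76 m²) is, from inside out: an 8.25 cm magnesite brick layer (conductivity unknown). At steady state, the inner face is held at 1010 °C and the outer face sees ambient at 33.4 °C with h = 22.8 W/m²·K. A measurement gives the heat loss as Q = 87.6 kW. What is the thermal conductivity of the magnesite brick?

ΣR = ΔT/Q = |1010 − 33.4|/87600 = 0.01115 K/W
Known resistances:
  R_conv,out = 1/(hA) = 1/(22.8·5.76) = 0.007615 K/W
R_magnesite brick = ΣR − ΣR_known = 0.01115 − 0.007615 = 0.003535 K/W
L/(kA) = 0.003535 ⇒ k = 0.0825/(0.003535·5.76) = 4.05 W/m·K

k = 4.05 W/m·K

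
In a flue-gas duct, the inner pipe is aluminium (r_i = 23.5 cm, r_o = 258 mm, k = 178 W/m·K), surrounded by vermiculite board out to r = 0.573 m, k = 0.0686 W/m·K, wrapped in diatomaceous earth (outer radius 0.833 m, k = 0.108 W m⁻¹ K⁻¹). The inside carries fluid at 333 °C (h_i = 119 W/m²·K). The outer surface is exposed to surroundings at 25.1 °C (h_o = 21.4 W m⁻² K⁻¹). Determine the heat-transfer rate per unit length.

Q' = 127 W/m

Treat each layer as a resistance in series:
  R'_conv,in = 1/(2πr h) = 1/(2π·0.235·119) = 0.005691 m·K/W
  R'_aluminium = ln(0.258/0.235)/(2πk) = 0.09337/(2π·178) = 8.349×10^-5 m·K/W
  R'_vermiculite board = ln(0.573/0.258)/(2πk) = 0.7979/(2π·0.0686) = 1.851 m·K/W
  R'_diatomaceous earth = ln(0.833/0.573)/(2πk) = 0.3741/(2π·0.108) = 0.5514 m·K/W
  R'_conv,out = 1/(2πr h) = 1/(2π·0.833·21.4) = 0.008928 m·K/W
ΣR = 0.005691 + 8.349×10^-5 + 1.851 + 0.5514 + 0.008928 = 2.417 m·K/W
Q' = ΔT/ΣR = (333 °C − 25.1 °C)/2.417 = 127 W/m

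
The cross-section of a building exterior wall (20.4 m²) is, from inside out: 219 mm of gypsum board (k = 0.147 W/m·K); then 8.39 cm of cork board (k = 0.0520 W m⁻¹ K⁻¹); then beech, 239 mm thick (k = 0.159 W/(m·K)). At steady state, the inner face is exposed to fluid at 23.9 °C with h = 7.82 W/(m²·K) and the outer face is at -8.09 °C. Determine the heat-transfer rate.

Q = 138 W

Treat each layer as a resistance in series:
  R_conv,in = 1/(hA) = 1/(7.82·20.4) = 0.006268 K/W
  R_gypsum board = L/(kA) = 0.219/(0.147·20.4) = 0.07303 K/W
  R_cork board = L/(kA) = 0.0839/(0.0520·20.4) = 0.07909 K/W
  R_beech = L/(kA) = 0.239/(0.159·20.4) = 0.07368 K/W
ΣR = 0.006268 + 0.07303 + 0.07909 + 0.07368 = 0.2321 K/W
Q = ΔT/ΣR = (23.9 °C − -8.09 °C)/0.2321 = 138 W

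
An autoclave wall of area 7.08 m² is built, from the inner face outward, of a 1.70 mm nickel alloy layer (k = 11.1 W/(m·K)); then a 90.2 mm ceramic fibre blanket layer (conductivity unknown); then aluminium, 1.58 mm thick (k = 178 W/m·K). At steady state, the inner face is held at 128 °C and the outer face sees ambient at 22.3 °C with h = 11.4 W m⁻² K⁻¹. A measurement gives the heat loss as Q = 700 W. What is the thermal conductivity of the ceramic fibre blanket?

k = 0.0919 W/m·K

ΣR = ΔT/Q = |128 − 22.3|/700 = 0.1510 K/W
Known resistances:
  R_nickel alloy = L/(kA) = 0.00170/(11.1·7.08) = 2.163×10^-5 K/W
  R_aluminium = L/(kA) = 0.00158/(178·7.08) = 1.254×10^-6 K/W
  R_conv,out = 1/(hA) = 1/(11.4·7.08) = 0.01239 K/W
R_ceramic fibre blanket = ΣR − ΣR_known = 0.1510 − 0.01241 = 0.1386 K/W
L/(kA) = 0.1386 ⇒ k = 0.0902/(0.1386·7.08) = 0.0919 W/m·K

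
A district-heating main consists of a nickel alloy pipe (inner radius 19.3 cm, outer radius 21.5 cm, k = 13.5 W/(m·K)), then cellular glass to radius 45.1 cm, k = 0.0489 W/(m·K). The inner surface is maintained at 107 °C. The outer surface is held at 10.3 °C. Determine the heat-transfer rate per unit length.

Series thermal resistances, inner to outer:
  R'_nickel alloy = ln(0.215/0.193)/(2πk) = 0.1079/(2π·13.5) = 0.001273 m·K/W
  R'_cellular glass = ln(0.451/0.215)/(2πk) = 0.7408/(2π·0.0489) = 2.411 m·K/W
ΣR = 0.001273 + 2.411 = 2.412 m·K/W
Q' = ΔT/ΣR = (107 °C − 10.3 °C)/2.412 = 40.1 W/m

Q' = 40.1 W/m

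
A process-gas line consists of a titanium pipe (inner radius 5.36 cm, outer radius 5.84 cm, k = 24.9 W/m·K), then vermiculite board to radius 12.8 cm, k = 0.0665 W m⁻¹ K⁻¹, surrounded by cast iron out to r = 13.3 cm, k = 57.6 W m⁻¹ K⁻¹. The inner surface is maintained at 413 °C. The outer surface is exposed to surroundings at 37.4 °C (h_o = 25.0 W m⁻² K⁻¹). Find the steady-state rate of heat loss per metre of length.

Q' = 195 W/m

Treat each layer as a resistance in series:
  R'_titanium = ln(0.0584/0.0536)/(2πk) = 0.08577/(2π·24.9) = 5.482×10^-4 m·K/W
  R'_vermiculite board = ln(0.128/0.0584)/(2πk) = 0.7847/(2π·0.0665) = 1.878 m·K/W
  R'_cast iron = ln(0.133/0.128)/(2πk) = 0.03832/(2π·57.6) = 1.059×10^-4 m·K/W
  R'_conv,out = 1/(2πr h) = 1/(2π·0.133·25.0) = 0.04787 m·K/W
ΣR = 5.482×10^-4 + 1.878 + 1.059×10^-4 + 0.04787 = 1.927 m·K/W
Q' = ΔT/ΣR = (413 °C − 37.4 °C)/1.927 = 195 W/m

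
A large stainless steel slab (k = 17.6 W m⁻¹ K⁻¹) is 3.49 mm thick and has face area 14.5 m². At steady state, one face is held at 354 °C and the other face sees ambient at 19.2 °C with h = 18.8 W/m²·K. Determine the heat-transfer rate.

Q = 90.9 kW

Treat each layer as a resistance in series:
  R_stainless steel = L/(kA) = 0.00349/(17.6·14.5) = 1.368×10^-5 K/W
  R_conv,out = 1/(hA) = 1/(18.8·14.5) = 0.003668 K/W
ΣR = 1.368×10^-5 + 0.003668 = 0.003682 K/W
Q = ΔT/ΣR = (354 °C − 19.2 °C)/0.003682 = 90900 W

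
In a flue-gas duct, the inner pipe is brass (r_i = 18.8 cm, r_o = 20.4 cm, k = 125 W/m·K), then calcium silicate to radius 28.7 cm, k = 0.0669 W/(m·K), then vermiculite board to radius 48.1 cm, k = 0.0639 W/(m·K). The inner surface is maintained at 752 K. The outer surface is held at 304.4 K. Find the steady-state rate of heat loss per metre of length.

Q' = 213 W/m

Series thermal resistances, inner to outer:
  R'_brass = ln(0.204/0.188)/(2πk) = 0.08168/(2π·125) = 1.040×10^-4 m·K/W
  R'_calcium silicate = ln(0.287/0.204)/(2πk) = 0.3414/(2π·0.0669) = 0.8121 m·K/W
  R'_vermiculite board = ln(0.481/0.287)/(2πk) = 0.5164/(2π·0.0639) = 1.286 m·K/W
ΣR = 1.040×10^-4 + 0.8121 + 1.286 = 2.098 m·K/W
Q' = ΔT/ΣR = (752 K − 304.4 K)/2.098 = 213 W/m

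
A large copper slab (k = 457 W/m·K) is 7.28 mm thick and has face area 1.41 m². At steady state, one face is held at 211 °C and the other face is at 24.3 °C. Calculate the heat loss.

Q = 1.65×10^7 W

Q = kA·ΔT/L = 457 × 1.41 × |211 °C − 24.3 °C| / 0.00728 = 1.65×10^7 W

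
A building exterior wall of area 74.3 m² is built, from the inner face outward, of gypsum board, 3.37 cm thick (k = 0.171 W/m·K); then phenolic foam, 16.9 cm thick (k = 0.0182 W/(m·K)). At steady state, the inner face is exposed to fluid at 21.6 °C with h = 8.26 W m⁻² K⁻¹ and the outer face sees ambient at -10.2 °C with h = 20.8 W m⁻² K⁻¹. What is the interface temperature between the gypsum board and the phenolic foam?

T = 20.6 °C

Resistance network (inner→outer):
  R_conv,in = 1/(hA) = 1/(8.26·74.3) = 0.001629 K/W
  R_gypsum board = L/(kA) = 0.0337/(0.171·74.3) = 0.002652 K/W
  R_phenolic foam = L/(kA) = 0.169/(0.0182·74.3) = 0.1250 K/W
  R_conv,out = 1/(hA) = 1/(20.8·74.3) = 6.471×10^-4 K/W
ΣR = 0.001629 + 0.002652 + 0.1250 + 6.471×10^-4 = 0.1299 K/W
Q = ΔT/ΣR = (21.6 °C − -10.2 °C)/0.1299 = 244.8 W
From the inner boundary to the gypsum board/phenolic foam interface, ΣR_partial = 0.004281 K/W.
T_interface = T_in − Q·ΣR_partial = 21.6 °C − (244.8)(0.004281) = 20.6 °C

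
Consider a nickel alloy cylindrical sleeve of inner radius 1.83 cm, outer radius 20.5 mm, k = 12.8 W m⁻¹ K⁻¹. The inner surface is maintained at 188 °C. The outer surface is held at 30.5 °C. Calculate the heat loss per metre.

Q' = 2πk·ΔT/ln(r₂/r₁) = 2π × 12.8 × 157.5 / ln(0.0205/0.0183) = 1.12×10^5 W/m

Q' = 112 kW/m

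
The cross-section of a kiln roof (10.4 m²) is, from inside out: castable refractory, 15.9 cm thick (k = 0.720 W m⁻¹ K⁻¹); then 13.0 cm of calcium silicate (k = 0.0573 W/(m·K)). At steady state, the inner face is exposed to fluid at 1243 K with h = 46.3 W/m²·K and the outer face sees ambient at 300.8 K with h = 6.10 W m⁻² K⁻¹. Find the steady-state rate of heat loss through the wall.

Q = 3.66 kW

Series thermal resistances, inner to outer:
  R_conv,in = 1/(hA) = 1/(46.3·10.4) = 0.002077 K/W
  R_castable refractory = L/(kA) = 0.159/(0.720·10.4) = 0.02123 K/W
  R_calcium silicate = L/(kA) = 0.130/(0.0573·10.4) = 0.2182 K/W
  R_conv,out = 1/(hA) = 1/(6.10·10.4) = 0.01576 K/W
ΣR = 0.002077 + 0.02123 + 0.2182 + 0.01576 = 0.2573 K/W
Q = ΔT/ΣR = (1243 K − 300.8 K)/0.2573 = 3660 W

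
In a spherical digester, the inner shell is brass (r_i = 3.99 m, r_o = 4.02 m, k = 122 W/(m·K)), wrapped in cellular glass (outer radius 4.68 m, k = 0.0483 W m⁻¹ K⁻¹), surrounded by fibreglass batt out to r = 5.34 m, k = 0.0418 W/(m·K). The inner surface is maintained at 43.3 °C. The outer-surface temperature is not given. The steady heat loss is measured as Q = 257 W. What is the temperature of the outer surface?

Series resistances:
  R_brass = (1/3.99 − 1/4.02)/(4πk) = 0.001870/(4π·122) = 1.220×10^-6 K/W
  R_cellular glass = (1/4.02 − 1/4.68)/(4πk) = 0.03508/(4π·0.0483) = 0.05780 K/W
  R_fibreglass batt = (1/4.68 − 1/5.34)/(4πk) = 0.02641/(4π·0.0418) = 0.05028 K/W
ΣR = 0.1081 K/W
ΔT = Q·ΣR = 257 × 0.1081 = 27.78 K
Heat flows outward, so T_out = T_in − ΔT = 43.3 − 27.78 = 15.5 °C

T_out = 15.5 °C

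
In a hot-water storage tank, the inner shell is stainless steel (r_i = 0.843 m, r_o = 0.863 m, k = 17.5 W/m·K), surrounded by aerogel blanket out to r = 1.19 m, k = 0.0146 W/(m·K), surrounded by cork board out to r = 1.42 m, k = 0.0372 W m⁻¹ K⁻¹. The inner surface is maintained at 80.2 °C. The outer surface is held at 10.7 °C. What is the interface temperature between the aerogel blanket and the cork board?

T = 20.7 °C

Series thermal resistances, inner to outer:
  R_stainless steel = (1/0.843 − 1/0.863)/(4πk) = 0.02749/(4π·17.5) = 1.250×10^-4 K/W
  R_aerogel blanket = (1/0.863 − 1/1.19)/(4πk) = 0.3184/(4π·0.0146) = 1.736 K/W
  R_cork board = (1/1.19 − 1/1.42)/(4πk) = 0.1361/(4π·0.0372) = 0.2912 K/W
ΣR = 1.250×10^-4 + 1.736 + 0.2912 = 2.027 K/W
Q = ΔT/ΣR = (80.2 °C − 10.7 °C)/2.027 = 34.29 W
From the inner boundary to the aerogel blanket/cork board interface, ΣR_partial = 1.736 K/W.
T_interface = T_in − Q·ΣR_partial = 80.2 °C − (34.29)(1.736) = 20.7 °C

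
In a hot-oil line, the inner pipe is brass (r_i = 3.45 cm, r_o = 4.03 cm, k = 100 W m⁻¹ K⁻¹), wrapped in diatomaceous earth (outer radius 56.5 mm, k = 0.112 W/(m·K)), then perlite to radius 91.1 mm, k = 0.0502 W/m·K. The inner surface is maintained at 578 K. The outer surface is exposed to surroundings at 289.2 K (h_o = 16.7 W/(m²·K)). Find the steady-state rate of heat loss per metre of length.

Treat each layer as a resistance in series:
  R'_brass = ln(0.0403/0.0345)/(2πk) = 0.1554/(2π·100) = 2.473×10^-4 m·K/W
  R'_diatomaceous earth = ln(0.0565/0.0403)/(2πk) = 0.3379/(2π·0.112) = 0.4801 m·K/W
  R'_perlite = ln(0.0911/0.0565)/(2πk) = 0.4777/(2π·0.0502) = 1.515 m·K/W
  R'_conv,out = 1/(2πr h) = 1/(2π·0.0911·16.7) = 0.1046 m·K/W
ΣR = 2.473×10^-4 + 0.4801 + 1.515 + 0.1046 = 2.100 m·K/W
Q' = ΔT/ΣR = (578 K − 289.2 K)/2.100 = 138 W/m

Q' = 138 W/m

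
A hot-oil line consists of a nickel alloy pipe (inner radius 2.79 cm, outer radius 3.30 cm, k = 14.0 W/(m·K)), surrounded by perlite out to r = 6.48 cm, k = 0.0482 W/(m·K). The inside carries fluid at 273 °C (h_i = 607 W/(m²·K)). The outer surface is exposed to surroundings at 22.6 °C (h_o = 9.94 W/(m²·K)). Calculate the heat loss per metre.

Q' = 101 W/m

Series thermal resistances, inner to outer:
  R'_conv,in = 1/(2πr h) = 1/(2π·0.0279·607) = 0.009398 m·K/W
  R'_nickel alloy = ln(0.0330/0.0279)/(2πk) = 0.1679/(2π·14.0) = 0.001909 m·K/W
  R'_perlite = ln(0.0648/0.0330)/(2πk) = 0.6748/(2π·0.0482) = 2.228 m·K/W
  R'_conv,out = 1/(2πr h) = 1/(2π·0.0648·9.94) = 0.2471 m·K/W
ΣR = 0.009398 + 0.001909 + 2.228 + 0.2471 = 2.486 m·K/W
Q' = ΔT/ΣR = (273 °C − 22.6 °C)/2.486 = 101 W/m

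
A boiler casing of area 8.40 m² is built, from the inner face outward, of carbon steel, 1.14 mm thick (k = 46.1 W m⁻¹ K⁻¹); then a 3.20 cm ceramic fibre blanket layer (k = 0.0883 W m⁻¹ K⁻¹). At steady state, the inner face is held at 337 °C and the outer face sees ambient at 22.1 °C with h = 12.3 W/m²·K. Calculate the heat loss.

Treat each layer as a resistance in series:
  R_carbon steel = L/(kA) = 0.00114/(46.1·8.40) = 2.944×10^-6 K/W
  R_ceramic fibre blanket = L/(kA) = 0.0320/(0.0883·8.40) = 0.04314 K/W
  R_conv,out = 1/(hA) = 1/(12.3·8.40) = 0.009679 K/W
ΣR = 2.944×10^-6 + 0.04314 + 0.009679 = 0.05282 K/W
Q = ΔT/ΣR = (337 °C − 22.1 °C)/0.05282 = 5960 W

Q = 5.96 kW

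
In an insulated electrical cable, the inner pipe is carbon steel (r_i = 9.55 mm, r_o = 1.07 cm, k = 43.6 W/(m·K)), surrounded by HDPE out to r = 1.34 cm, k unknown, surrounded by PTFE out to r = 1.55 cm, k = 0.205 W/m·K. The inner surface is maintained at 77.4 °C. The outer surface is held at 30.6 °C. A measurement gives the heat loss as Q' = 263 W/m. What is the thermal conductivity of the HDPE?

ΣR = ΔT/Q' = |77.4 − 30.6|/263 = 0.1779 m·K/W
Known resistances:
  R'_carbon steel = ln(0.0107/0.00955)/(2πk) = 0.1137/(2π·43.6) = 4.151×10^-4 m·K/W
  R'_PTFE = ln(0.0155/0.0134)/(2πk) = 0.1456/(2π·0.205) = 0.1130 m·K/W
R_HDPE = ΣR − ΣR_known = 0.1779 − 0.1134 = 0.06450 m·K/W
ln(r₂/r₁)/(2πk) = 0.06450 ⇒ k = 0.2250/(2π·0.06450) = 0.555 W/m·K

k = 0.555 W/m·K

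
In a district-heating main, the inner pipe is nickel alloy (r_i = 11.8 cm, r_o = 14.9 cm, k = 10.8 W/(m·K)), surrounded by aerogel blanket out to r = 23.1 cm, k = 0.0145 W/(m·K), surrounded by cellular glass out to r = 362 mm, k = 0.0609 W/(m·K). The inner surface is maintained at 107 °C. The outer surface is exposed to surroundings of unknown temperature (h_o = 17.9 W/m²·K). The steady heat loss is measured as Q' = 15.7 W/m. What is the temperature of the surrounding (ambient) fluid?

Series resistances:
  R'_nickel alloy = ln(0.149/0.118)/(2πk) = 0.2333/(2π·10.8) = 0.003437 m·K/W
  R'_aerogel blanket = ln(0.231/0.149)/(2πk) = 0.4385/(2π·0.0145) = 4.813 m·K/W
  R'_cellular glass = ln(0.362/0.231)/(2πk) = 0.4492/(2π·0.0609) = 1.174 m·K/W
  R'_conv,out = 1/(2πr h) = 1/(2π·0.362·17.9) = 0.02456 m·K/W
ΣR = 6.015 m·K/W
ΔT = Q'·ΣR = 15.7 × 6.015 = 94.44 K
Heat flows outward, so T_out = T_in − ΔT = 107 − 94.44 = 12.6 °C

T_out = 12.6 °C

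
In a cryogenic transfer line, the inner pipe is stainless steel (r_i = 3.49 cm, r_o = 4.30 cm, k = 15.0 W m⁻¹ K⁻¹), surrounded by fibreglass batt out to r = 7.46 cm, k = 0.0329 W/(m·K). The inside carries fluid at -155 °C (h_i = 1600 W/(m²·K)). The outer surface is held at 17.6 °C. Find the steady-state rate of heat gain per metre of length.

Treat each layer as a resistance in series:
  R'_conv,in = 1/(2πr h) = 1/(2π·0.0349·1600) = 0.002850 m·K/W
  R'_stainless steel = ln(0.0430/0.0349)/(2πk) = 0.2087/(2π·15.0) = 0.002215 m·K/W
  R'_fibreglass batt = ln(0.0746/0.0430)/(2πk) = 0.5509/(2π·0.0329) = 2.665 m·K/W
ΣR = 0.002850 + 0.002215 + 2.665 = 2.670 m·K/W
Q' = ΔT/ΣR = (-155 °C − 17.6 °C)/2.670 = -64.6 W/m
(Negative Q' ⇒ heat flows inward; heat gain = 64.6 W/m.)

Q' = 64.6 W/m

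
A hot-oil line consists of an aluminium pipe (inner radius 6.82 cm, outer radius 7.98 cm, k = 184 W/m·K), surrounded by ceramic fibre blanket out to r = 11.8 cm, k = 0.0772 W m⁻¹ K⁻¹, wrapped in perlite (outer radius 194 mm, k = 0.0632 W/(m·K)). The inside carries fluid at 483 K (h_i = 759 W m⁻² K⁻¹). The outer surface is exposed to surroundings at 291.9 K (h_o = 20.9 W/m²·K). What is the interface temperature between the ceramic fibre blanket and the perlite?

Series thermal resistances, inner to outer:
  R'_conv,in = 1/(2πr h) = 1/(2π·0.0682·759) = 0.003075 m·K/W
  R'_aluminium = ln(0.0798/0.0682)/(2πk) = 0.1571/(2π·184) = 1.359×10^-4 m·K/W
  R'_ceramic fibre blanket = ln(0.118/0.0798)/(2πk) = 0.3912/(2π·0.0772) = 0.8064 m·K/W
  R'_perlite = ln(0.194/0.118)/(2πk) = 0.4972/(2π·0.0632) = 1.252 m·K/W
  R'_conv,out = 1/(2πr h) = 1/(2π·0.194·20.9) = 0.03925 m·K/W
ΣR = 0.003075 + 1.359×10^-4 + 0.8064 + 1.252 + 0.03925 = 2.101 m·K/W
Q' = ΔT/ΣR = (483 K − 291.9 K)/2.101 = 90.96 W/m
From the inner boundary to the ceramic fibre blanket/perlite interface, ΣR_partial = 0.8096 m·K/W.
T_interface = T_in − Q'·ΣR_partial = 483 K − (90.96)(0.8096) = 409 K

T = 409 K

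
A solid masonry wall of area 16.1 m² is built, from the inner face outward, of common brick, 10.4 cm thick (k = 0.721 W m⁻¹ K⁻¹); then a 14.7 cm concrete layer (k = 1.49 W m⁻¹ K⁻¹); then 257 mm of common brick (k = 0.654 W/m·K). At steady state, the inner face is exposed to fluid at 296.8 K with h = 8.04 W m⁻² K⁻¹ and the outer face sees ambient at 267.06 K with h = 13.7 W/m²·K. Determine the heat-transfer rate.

Treat each layer as a resistance in series:
  R_conv,in = 1/(hA) = 1/(8.04·16.1) = 0.007725 K/W
  R_common brick = L/(kA) = 0.104/(0.721·16.1) = 0.008959 K/W
  R_concrete = L/(kA) = 0.147/(1.49·16.1) = 0.006128 K/W
  R_common brick = L/(kA) = 0.257/(0.654·16.1) = 0.02441 K/W
  R_conv,out = 1/(hA) = 1/(13.7·16.1) = 0.004534 K/W
ΣR = 0.007725 + 0.008959 + 0.006128 + 0.02441 + 0.004534 = 0.05176 K/W
Q = ΔT/ΣR = (296.8 K − 267.06 K)/0.05176 = 575 W

Q = 575 W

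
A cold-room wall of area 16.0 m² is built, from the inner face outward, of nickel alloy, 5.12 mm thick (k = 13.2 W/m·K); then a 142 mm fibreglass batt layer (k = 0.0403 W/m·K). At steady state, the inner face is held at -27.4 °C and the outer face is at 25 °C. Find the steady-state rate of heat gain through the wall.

Resistance network (inner→outer):
  R_nickel alloy = L/(kA) = 0.00512/(13.2·16.0) = 2.424×10^-5 K/W
  R_fibreglass batt = L/(kA) = 0.142/(0.0403·16.0) = 0.2202 K/W
ΣR = 2.424×10^-5 + 0.2202 = 0.2202 K/W
Q = ΔT/ΣR = (-27.4 °C − 25 °C)/0.2202 = -238 W
(Negative Q ⇒ heat flows inward; heat gain = 238 W.)

Q = 238 W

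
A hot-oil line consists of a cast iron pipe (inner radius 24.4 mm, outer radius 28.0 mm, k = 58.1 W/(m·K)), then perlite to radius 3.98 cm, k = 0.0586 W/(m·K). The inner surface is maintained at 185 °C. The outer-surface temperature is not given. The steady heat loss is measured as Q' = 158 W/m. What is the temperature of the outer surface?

Sum the resistances:
  R'_cast iron = ln(0.0280/0.0244)/(2πk) = 0.1376/(2π·58.1) = 3.770×10^-4 m·K/W
  R'_perlite = ln(0.0398/0.0280)/(2πk) = 0.3517/(2π·0.0586) = 0.9551 m·K/W
ΣR = 0.9555 m·K/W
ΔT = Q'·ΣR = 158 × 0.9555 = 151.0 K
Heat flows outward, so T_out = T_in − ΔT = 185 − 151.0 = 34.0 °C

T_out = 34.0 °C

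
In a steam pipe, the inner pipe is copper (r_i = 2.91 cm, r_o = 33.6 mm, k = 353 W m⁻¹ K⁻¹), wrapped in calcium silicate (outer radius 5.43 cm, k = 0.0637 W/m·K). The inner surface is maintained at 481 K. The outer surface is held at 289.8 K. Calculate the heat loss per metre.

Q' = 159 W/m

Series thermal resistances, inner to outer:
  R'_copper = ln(0.0336/0.0291)/(2πk) = 0.1438/(2π·353) = 6.483×10^-5 m·K/W
  R'_calcium silicate = ln(0.0543/0.0336)/(2πk) = 0.4800/(2π·0.0637) = 1.199 m·K/W
ΣR = 6.483×10^-5 + 1.199 = 1.199 m·K/W
Q' = ΔT/ΣR = (481 K − 289.8 K)/1.199 = 159 W/m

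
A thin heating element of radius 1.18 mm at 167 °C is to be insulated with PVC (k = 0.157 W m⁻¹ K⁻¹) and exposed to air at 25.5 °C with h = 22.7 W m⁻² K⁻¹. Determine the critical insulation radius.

r_cr = 0.692 cm

For a cylinder, r_cr = k_ins/h = 0.157/22.7 = 0.00692 m = 0.692 cm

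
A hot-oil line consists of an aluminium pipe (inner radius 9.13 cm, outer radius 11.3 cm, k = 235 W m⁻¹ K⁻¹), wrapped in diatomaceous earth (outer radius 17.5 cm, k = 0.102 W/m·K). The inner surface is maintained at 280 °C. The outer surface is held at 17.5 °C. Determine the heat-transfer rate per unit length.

Treat each layer as a resistance in series:
  R'_aluminium = ln(0.113/0.0913)/(2πk) = 0.2132/(2π·235) = 1.444×10^-4 m·K/W
  R'_diatomaceous earth = ln(0.175/0.113)/(2πk) = 0.4374/(2π·0.102) = 0.6825 m·K/W
ΣR = 1.444×10^-4 + 0.6825 = 0.6826 m·K/W
Q' = ΔT/ΣR = (280 °C − 17.5 °C)/0.6826 = 385 W/m

Q' = 385 W/m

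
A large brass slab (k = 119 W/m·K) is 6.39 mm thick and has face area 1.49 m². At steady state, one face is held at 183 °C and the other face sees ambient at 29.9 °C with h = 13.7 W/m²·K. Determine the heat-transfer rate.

Q = 3120 W

Resistance network (inner→outer):
  R_brass = L/(kA) = 0.00639/(119·1.49) = 3.604×10^-5 K/W
  R_conv,out = 1/(hA) = 1/(13.7·1.49) = 0.04899 K/W
ΣR = 3.604×10^-5 + 0.04899 = 0.04903 K/W
Q = ΔT/ΣR = (183 °C − 29.9 °C)/0.04903 = 3120 W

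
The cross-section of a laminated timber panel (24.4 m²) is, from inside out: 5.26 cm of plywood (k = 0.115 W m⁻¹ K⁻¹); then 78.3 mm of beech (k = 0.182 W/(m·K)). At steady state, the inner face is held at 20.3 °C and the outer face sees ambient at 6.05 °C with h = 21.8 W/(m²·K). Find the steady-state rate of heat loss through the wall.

Series thermal resistances, inner to outer:
  R_plywood = L/(kA) = 0.0526/(0.115·24.4) = 0.01875 K/W
  R_beech = L/(kA) = 0.0783/(0.182·24.4) = 0.01763 K/W
  R_conv,out = 1/(hA) = 1/(21.8·24.4) = 0.001880 K/W
ΣR = 0.01875 + 0.01763 + 0.001880 = 0.03826 K/W
Q = ΔT/ΣR = (20.3 °C − 6.05 °C)/0.03826 = 372 W

Q = 372 W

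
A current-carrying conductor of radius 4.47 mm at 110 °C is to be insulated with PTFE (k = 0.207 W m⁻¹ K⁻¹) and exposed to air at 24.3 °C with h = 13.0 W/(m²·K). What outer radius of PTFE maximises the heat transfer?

For a cylinder, r_cr = k_ins/h = 0.207/13.0 = 0.0159 m = 1.59 cm

r_cr = 1.59 cm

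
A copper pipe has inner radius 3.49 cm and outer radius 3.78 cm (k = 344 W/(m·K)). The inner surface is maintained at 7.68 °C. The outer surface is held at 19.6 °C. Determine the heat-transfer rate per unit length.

Q' = 2πk·ΔT/ln(r₂/r₁) = 2π × 344 × 11.92 / ln(0.0378/0.0349) = 3.23×10^5 W/m

Q' = 3.23×10^5 W/m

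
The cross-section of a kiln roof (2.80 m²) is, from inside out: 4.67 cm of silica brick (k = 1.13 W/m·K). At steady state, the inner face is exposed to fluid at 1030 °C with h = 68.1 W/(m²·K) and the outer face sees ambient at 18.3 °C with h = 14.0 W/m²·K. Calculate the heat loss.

Resistance network (inner→outer):
  R_conv,in = 1/(hA) = 1/(68.1·2.80) = 0.005244 K/W
  R_silica brick = L/(kA) = 0.0467/(1.13·2.80) = 0.01476 K/W
  R_conv,out = 1/(hA) = 1/(14.0·2.80) = 0.02551 K/W
ΣR = 0.005244 + 0.01476 + 0.02551 = 0.04551 K/W
Q = ΔT/ΣR = (1030 °C − 18.3 °C)/0.04551 = 22200 W

Q = 22.2 kW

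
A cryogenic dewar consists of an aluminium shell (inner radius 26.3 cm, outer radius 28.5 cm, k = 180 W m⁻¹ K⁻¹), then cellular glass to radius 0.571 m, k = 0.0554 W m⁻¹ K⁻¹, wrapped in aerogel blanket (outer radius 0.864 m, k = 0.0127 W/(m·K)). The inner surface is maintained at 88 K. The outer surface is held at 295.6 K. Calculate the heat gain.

Q = 33.2 W

Resistance network (inner→outer):
  R_aluminium = (1/0.263 − 1/0.285)/(4πk) = 0.2935/(4π·180) = 1.298×10^-4 K/W
  R_cellular glass = (1/0.285 − 1/0.571)/(4πk) = 1.757/(4π·0.0554) = 2.524 K/W
  R_aerogel blanket = (1/0.571 − 1/0.864)/(4πk) = 0.5939/(4π·0.0127) = 3.721 K/W
ΣR = 1.298×10^-4 + 2.524 + 3.721 = 6.245 K/W
Q = ΔT/ΣR = (88 K − 295.6 K)/6.245 = -33.2 W
(Negative Q ⇒ heat flows inward; heat gain = 33.2 W.)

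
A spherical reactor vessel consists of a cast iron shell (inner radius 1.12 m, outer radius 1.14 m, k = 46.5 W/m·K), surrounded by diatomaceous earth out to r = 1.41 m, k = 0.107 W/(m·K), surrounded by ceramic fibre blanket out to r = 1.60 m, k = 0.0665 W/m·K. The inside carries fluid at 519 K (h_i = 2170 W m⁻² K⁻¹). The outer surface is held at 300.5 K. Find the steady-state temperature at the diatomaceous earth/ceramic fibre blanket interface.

T = 398 K

Resistance network (inner→outer):
  R_conv,in = 1/(4πr²h) = 1/(4π·1.12²·2170) = 2.923×10^-5 K/W
  R_cast iron = (1/1.12 − 1/1.14)/(4πk) = 0.01566/(4π·46.5) = 2.681×10^-5 K/W
  R_diatomaceous earth = (1/1.14 − 1/1.41)/(4πk) = 0.1680/(4π·0.107) = 0.1249 K/W
  R_ceramic fibre blanket = (1/1.41 − 1/1.60)/(4πk) = 0.08422/(4π·0.0665) = 0.1008 K/W
ΣR = 2.923×10^-5 + 2.681×10^-5 + 0.1249 + 0.1008 = 0.2258 K/W
Q = ΔT/ΣR = (519 K − 300.5 K)/0.2258 = 967.7 W
From the inner boundary to the diatomaceous earth/ceramic fibre blanket interface, ΣR_partial = 0.1250 K/W.
T_interface = T_in − Q·ΣR_partial = 519 K − (967.7)(0.1250) = 398 K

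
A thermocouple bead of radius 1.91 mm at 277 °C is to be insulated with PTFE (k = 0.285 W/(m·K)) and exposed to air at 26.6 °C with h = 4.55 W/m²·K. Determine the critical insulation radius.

r_cr = 12.5 cm

For a sphere, r_cr = 2k_ins/h = 2·0.285/4.55 = 0.125 m = 12.5 cm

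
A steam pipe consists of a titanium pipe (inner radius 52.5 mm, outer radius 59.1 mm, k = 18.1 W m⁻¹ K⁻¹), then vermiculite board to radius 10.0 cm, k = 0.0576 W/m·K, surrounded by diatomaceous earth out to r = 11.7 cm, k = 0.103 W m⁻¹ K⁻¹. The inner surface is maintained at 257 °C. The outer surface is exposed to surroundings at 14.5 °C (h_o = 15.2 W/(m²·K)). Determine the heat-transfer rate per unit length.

Series thermal resistances, inner to outer:
  R'_titanium = ln(0.0591/0.0525)/(2πk) = 0.1184/(2π·18.1) = 0.001041 m·K/W
  R'_vermiculite board = ln(0.100/0.0591)/(2πk) = 0.5259/(2π·0.0576) = 1.453 m·K/W
  R'_diatomaceous earth = ln(0.117/0.100)/(2πk) = 0.1570/(2π·0.103) = 0.2426 m·K/W
  R'_conv,out = 1/(2πr h) = 1/(2π·0.117·15.2) = 0.08949 m·K/W
ΣR = 0.001041 + 1.453 + 0.2426 + 0.08949 = 1.786 m·K/W
Q' = ΔT/ΣR = (257 °C − 14.5 °C)/1.786 = 136 W/m

Q' = 136 W/m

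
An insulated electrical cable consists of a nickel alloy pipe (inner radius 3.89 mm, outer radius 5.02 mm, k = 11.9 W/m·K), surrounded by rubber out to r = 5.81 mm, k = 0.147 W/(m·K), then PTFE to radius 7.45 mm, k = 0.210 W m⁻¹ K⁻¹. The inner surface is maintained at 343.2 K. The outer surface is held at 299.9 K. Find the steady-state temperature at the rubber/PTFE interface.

Series thermal resistances, inner to outer:
  R'_nickel alloy = ln(0.00502/0.00389)/(2πk) = 0.2550/(2π·11.9) = 0.003411 m·K/W
  R'_rubber = ln(0.00581/0.00502)/(2πk) = 0.1462/(2π·0.147) = 0.1582 m·K/W
  R'_PTFE = ln(0.00745/0.00581)/(2πk) = 0.2486/(2π·0.210) = 0.1884 m·K/W
ΣR = 0.003411 + 0.1582 + 0.1884 = 0.3500 m·K/W
Q' = ΔT/ΣR = (343.2 K − 299.9 K)/0.3500 = 123.7 W/m
From the inner boundary to the rubber/PTFE interface, ΣR_partial = 0.1616 m·K/W.
T_interface = T_in − Q'·ΣR_partial = 343.2 K − (123.7)(0.1616) = 323.2 K

T = 323.2 K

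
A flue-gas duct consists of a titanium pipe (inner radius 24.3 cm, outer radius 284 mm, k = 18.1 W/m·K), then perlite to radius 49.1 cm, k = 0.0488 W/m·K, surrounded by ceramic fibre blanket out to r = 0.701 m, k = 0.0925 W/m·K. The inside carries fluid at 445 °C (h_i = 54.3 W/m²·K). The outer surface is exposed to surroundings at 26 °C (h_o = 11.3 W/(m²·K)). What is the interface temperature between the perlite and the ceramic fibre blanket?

Treat each layer as a resistance in series:
  R'_conv,in = 1/(2πr h) = 1/(2π·0.243·54.3) = 0.01206 m·K/W
  R'_titanium = ln(0.284/0.243)/(2πk) = 0.1559/(2π·18.1) = 0.001371 m·K/W
  R'_perlite = ln(0.491/0.284)/(2πk) = 0.5475/(2π·0.0488) = 1.786 m·K/W
  R'_ceramic fibre blanket = ln(0.701/0.491)/(2πk) = 0.3561/(2π·0.0925) = 0.6126 m·K/W
  R'_conv,out = 1/(2πr h) = 1/(2π·0.701·11.3) = 0.02009 m·K/W
ΣR = 0.01206 + 0.001371 + 1.786 + 0.6126 + 0.02009 = 2.432 m·K/W
Q' = ΔT/ΣR = (445 °C − 26 °C)/2.432 = 172.3 W/m
From the inner boundary to the perlite/ceramic fibre blanket interface, ΣR_partial = 1.799 m·K/W.
T_interface = T_in − Q'·ΣR_partial = 445 °C − (172.3)(1.799) = 135 °C

T = 135 °C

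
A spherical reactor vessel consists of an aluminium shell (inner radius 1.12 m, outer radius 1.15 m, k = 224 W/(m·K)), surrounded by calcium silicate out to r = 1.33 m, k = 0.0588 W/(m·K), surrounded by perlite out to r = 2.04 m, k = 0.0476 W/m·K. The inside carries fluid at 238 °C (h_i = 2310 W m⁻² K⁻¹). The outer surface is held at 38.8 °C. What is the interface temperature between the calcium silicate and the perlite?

Resistance network (inner→outer):
  R_conv,in = 1/(4πr²h) = 1/(4π·1.12²·2310) = 2.746×10^-5 K/W
  R_aluminium = (1/1.12 − 1/1.15)/(4πk) = 0.02329/(4π·224) = 8.275×10^-6 K/W
  R_calcium silicate = (1/1.15 − 1/1.33)/(4πk) = 0.1177/(4π·0.0588) = 0.1593 K/W
  R_perlite = (1/1.33 − 1/2.04)/(4πk) = 0.2617/(4π·0.0476) = 0.4375 K/W
ΣR = 2.746×10^-5 + 8.275×10^-6 + 0.1593 + 0.4375 = 0.5968 K/W
Q = ΔT/ΣR = (238 °C − 38.8 °C)/0.5968 = 333.8 W
From the inner boundary to the calcium silicate/perlite interface, ΣR_partial = 0.1593 K/W.
T_interface = T_in − Q·ΣR_partial = 238 °C − (333.8)(0.1593) = 185 °C

T = 185 °C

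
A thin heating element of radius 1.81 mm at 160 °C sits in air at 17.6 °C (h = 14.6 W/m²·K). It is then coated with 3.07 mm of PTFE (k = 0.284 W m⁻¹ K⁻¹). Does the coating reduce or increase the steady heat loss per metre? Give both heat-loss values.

Critical radius for a cylinder: r_cr = k/h = 0.0195 m = 1.95 cm.
Outer radius after coating: r₂ = 0.00181 + 0.00307 = 0.00488 m.
Since r₁ < r_cr and r₂ ≤ r_cr, the coating moves toward the maximum at r_cr — heat loss rises.
Bare: R = 1/(2πr₁h) = 6.023 m·K/W; Q = 142.4/6.023 = 23.6 W/m.
Coated: R = R_cond + R_conv = 2.790 m·K/W; Q = 142.4/2.790 = 51.0 W/m.

increases: 23.6 → 51.0 W/m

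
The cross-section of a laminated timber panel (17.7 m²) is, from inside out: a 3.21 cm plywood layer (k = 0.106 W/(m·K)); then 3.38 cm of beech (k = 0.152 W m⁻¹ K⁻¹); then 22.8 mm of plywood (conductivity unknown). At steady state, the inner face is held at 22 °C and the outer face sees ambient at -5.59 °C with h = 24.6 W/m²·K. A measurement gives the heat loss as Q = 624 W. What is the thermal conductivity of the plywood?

ΣR = ΔT/Q = |22 − -5.59|/624 = 0.04421 K/W
Known resistances:
  R_plywood = L/(kA) = 0.0321/(0.106·17.7) = 0.01711 K/W
  R_beech = L/(kA) = 0.0338/(0.152·17.7) = 0.01256 K/W
  R_conv,out = 1/(hA) = 1/(24.6·17.7) = 0.002297 K/W
R_plywood = ΣR − ΣR_known = 0.04421 − 0.03197 = 0.01224 K/W
L/(kA) = 0.01224 ⇒ k = 0.0228/(0.01224·17.7) = 0.105 W/m·K

k = 0.105 W/m·K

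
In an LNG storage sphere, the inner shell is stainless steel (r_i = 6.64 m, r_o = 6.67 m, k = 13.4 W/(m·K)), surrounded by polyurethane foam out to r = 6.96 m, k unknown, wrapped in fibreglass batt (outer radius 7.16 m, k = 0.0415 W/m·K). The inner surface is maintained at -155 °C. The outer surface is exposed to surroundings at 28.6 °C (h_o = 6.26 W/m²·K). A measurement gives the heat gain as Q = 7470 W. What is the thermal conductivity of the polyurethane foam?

ΣR = ΔT/Q = |-155 − 28.6|/7470 = 0.02458 K/W
Known resistances:
  R_stainless steel = (1/6.64 − 1/6.67)/(4πk) = 6.774×10^-4/(4π·13.4) = 4.023×10^-6 K/W
  R_fibreglass batt = (1/6.96 − 1/7.16)/(4πk) = 0.004013/(4π·0.0415) = 0.007696 K/W
  R_conv,out = 1/(4πr²h) = 1/(4π·7.16²·6.26) = 2.480×10^-4 K/W
R_polyurethane foam = ΣR − ΣR_known = 0.02458 − 0.007948 = 0.01663 K/W
(1/r₁−1/r₂)/(4πk) = 0.01663 ⇒ k = 0.006247/(4π·0.01663) = 0.0299 W/m·K

k = 0.0299 W/m·K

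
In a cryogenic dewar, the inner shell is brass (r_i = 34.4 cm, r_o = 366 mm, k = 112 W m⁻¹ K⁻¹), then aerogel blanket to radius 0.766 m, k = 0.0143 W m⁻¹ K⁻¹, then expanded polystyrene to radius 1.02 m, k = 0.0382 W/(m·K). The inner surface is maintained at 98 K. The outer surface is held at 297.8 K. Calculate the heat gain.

Q = 23.2 W

Resistance network (inner→outer):
  R_brass = (1/0.344 − 1/0.366)/(4πk) = 0.1747/(4π·112) = 1.242×10^-4 K/W
  R_aerogel blanket = (1/0.366 − 1/0.766)/(4πk) = 1.427/(4π·0.0143) = 7.940 K/W
  R_expanded polystyrene = (1/0.766 − 1/1.02)/(4πk) = 0.3251/(4π·0.0382) = 0.6772 K/W
ΣR = 1.242×10^-4 + 7.940 + 0.6772 = 8.617 K/W
Q = ΔT/ΣR = (98 K − 297.8 K)/8.617 = -23.2 W
(Negative Q ⇒ heat flows inward; heat gain = 23.2 W.)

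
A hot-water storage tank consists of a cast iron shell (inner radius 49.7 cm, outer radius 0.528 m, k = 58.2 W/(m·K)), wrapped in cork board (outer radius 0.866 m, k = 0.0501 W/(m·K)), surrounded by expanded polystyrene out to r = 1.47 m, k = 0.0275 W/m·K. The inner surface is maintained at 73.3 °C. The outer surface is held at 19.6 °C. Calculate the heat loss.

Q = 21.1 W

Series thermal resistances, inner to outer:
  R_cast iron = (1/0.497 − 1/0.528)/(4πk) = 0.1181/(4π·58.2) = 1.615×10^-4 K/W
  R_cork board = (1/0.528 − 1/0.866)/(4πk) = 0.7392/(4π·0.0501) = 1.174 K/W
  R_expanded polystyrene = (1/0.866 − 1/1.47)/(4πk) = 0.4745/(4π·0.0275) = 1.373 K/W
ΣR = 1.615×10^-4 + 1.174 + 1.373 = 2.547 K/W
Q = ΔT/ΣR = (73.3 °C − 19.6 °C)/2.547 = 21.1 W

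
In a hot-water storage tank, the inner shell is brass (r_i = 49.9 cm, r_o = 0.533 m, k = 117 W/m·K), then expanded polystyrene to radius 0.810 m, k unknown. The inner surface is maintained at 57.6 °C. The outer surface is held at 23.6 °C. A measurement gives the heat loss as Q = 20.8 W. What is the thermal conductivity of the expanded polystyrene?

ΣR = ΔT/Q = |57.6 − 23.6|/20.8 = 1.635 K/W
Known resistances:
  R_brass = (1/0.499 − 1/0.533)/(4πk) = 0.1278/(4π·117) = 8.695×10^-5 K/W
R_expanded polystyrene = ΣR − ΣR_known = 1.635 − 8.695×10^-5 = 1.635 K/W
(1/r₁−1/r₂)/(4πk) = 1.635 ⇒ k = 0.6416/(4π·1.635) = 0.0312 W/m·K

k = 0.0312 W/m·K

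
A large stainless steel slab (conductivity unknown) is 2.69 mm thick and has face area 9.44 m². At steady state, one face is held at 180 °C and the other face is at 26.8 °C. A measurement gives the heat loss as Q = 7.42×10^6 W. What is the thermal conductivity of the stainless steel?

ΣR = ΔT/Q = |180 − 26.8|/7.42×10^6 = 2.065×10^-5 K/W
L/(kA) = 2.065×10^-5 ⇒ k = 0.00269/(2.065×10^-5·9.44) = 13.8 W/m·K

k = 13.8 W/m·K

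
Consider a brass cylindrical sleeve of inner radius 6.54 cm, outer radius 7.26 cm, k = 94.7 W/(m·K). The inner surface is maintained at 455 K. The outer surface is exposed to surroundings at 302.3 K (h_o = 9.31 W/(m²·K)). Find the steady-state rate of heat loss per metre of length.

Q' = 648 W/m

Resistance network (inner→outer):
  R'_brass = ln(0.0726/0.0654)/(2πk) = 0.1044/(2π·94.7) = 1.755×10^-4 m·K/W
  R'_conv,out = 1/(2πr h) = 1/(2π·0.0726·9.31) = 0.2355 m·K/W
ΣR = 1.755×10^-4 + 0.2355 = 0.2357 m·K/W
Q' = ΔT/ΣR = (455 K − 302.3 K)/0.2357 = 648 W/m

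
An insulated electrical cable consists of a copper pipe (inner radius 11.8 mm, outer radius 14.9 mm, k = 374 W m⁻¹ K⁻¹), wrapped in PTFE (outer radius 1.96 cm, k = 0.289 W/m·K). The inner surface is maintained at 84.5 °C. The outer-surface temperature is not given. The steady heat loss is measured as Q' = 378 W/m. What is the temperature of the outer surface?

T_out = 27.4 °C

Series resistances:
  R'_copper = ln(0.0149/0.0118)/(2πk) = 0.2333/(2π·374) = 9.926×10^-5 m·K/W
  R'_PTFE = ln(0.0196/0.0149)/(2πk) = 0.2742/(2π·0.289) = 0.1510 m·K/W
ΣR = 0.1511 m·K/W
ΔT = Q'·ΣR = 378 × 0.1511 = 57.12 K
Heat flows outward, so T_out = T_in − ΔT = 84.5 − 57.12 = 27.4 °C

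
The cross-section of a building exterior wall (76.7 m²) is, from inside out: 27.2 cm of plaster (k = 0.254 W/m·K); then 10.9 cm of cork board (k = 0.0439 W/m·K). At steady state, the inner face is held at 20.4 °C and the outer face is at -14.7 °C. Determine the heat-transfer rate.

Q = 758 W

Treat each layer as a resistance in series:
  R_plaster = L/(kA) = 0.272/(0.254·76.7) = 0.01396 K/W
  R_cork board = L/(kA) = 0.109/(0.0439·76.7) = 0.03237 K/W
ΣR = 0.01396 + 0.03237 = 0.04633 K/W
Q = ΔT/ΣR = (20.4 °C − -14.7 °C)/0.04633 = 758 W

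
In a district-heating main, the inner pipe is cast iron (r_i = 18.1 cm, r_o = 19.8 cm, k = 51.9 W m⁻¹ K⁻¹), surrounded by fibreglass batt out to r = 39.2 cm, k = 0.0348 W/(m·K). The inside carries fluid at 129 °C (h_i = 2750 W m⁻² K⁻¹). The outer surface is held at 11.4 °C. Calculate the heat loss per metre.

Treat each layer as a resistance in series:
  R'_conv,in = 1/(2πr h) = 1/(2π·0.181·2750) = 3.197×10^-4 m·K/W
  R'_cast iron = ln(0.198/0.181)/(2πk) = 0.08977/(2π·51.9) = 2.753×10^-4 m·K/W
  R'_fibreglass batt = ln(0.392/0.198)/(2πk) = 0.6830/(2π·0.0348) = 3.124 m·K/W
ΣR = 3.197×10^-4 + 2.753×10^-4 + 3.124 = 3.125 m·K/W
Q' = ΔT/ΣR = (129 °C − 11.4 °C)/3.125 = 37.6 W/m

Q' = 37.6 W/m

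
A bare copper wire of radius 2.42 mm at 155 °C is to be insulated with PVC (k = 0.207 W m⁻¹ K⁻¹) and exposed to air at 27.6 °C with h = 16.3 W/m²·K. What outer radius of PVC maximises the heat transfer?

r_cr = 1.27 cm

For a cylinder, r_cr = k_ins/h = 0.207/16.3 = 0.0127 m = 1.27 cm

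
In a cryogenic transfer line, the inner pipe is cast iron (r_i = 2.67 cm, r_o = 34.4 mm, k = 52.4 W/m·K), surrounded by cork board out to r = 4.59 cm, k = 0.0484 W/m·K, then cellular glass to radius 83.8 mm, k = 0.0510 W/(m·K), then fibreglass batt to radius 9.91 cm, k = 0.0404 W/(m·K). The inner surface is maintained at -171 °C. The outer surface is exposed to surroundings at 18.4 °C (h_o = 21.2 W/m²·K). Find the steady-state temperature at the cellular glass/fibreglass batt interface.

T = -20.7 °C

Series thermal resistances, inner to outer:
  R'_cast iron = ln(0.0344/0.0267)/(2πk) = 0.2534/(2π·52.4) = 7.696×10^-4 m·K/W
  R'_cork board = ln(0.0459/0.0344)/(2πk) = 0.2884/(2π·0.0484) = 0.9484 m·K/W
  R'_cellular glass = ln(0.0838/0.0459)/(2πk) = 0.6020/(2π·0.0510) = 1.879 m·K/W
  R'_fibreglass batt = ln(0.0991/0.0838)/(2πk) = 0.1677/(2π·0.0404) = 0.6606 m·K/W
  R'_conv,out = 1/(2πr h) = 1/(2π·0.0991·21.2) = 0.07575 m·K/W
ΣR = 7.696×10^-4 + 0.9484 + 1.879 + 0.6606 + 0.07575 = 3.565 m·K/W
Q' = ΔT/ΣR = (-171 °C − 18.4 °C)/3.565 = -53.13 W/m
From the inner boundary to the cellular glass/fibreglass batt interface, ΣR_partial = 2.828 m·K/W.
T_interface = T_in − Q'·ΣR_partial = -171 °C − (-53.13)(2.828) = -20.7 °C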